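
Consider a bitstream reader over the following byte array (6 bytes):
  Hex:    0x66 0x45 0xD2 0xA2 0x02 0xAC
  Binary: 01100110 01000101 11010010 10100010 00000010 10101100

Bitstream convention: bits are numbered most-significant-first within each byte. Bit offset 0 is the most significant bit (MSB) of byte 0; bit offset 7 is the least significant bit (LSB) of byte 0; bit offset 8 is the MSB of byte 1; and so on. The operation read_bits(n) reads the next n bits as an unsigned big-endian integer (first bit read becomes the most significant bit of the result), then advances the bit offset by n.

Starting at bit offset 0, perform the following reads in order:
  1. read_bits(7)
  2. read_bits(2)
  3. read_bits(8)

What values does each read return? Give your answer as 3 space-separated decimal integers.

Read 1: bits[0:7] width=7 -> value=51 (bin 0110011); offset now 7 = byte 0 bit 7; 41 bits remain
Read 2: bits[7:9] width=2 -> value=0 (bin 00); offset now 9 = byte 1 bit 1; 39 bits remain
Read 3: bits[9:17] width=8 -> value=139 (bin 10001011); offset now 17 = byte 2 bit 1; 31 bits remain

Answer: 51 0 139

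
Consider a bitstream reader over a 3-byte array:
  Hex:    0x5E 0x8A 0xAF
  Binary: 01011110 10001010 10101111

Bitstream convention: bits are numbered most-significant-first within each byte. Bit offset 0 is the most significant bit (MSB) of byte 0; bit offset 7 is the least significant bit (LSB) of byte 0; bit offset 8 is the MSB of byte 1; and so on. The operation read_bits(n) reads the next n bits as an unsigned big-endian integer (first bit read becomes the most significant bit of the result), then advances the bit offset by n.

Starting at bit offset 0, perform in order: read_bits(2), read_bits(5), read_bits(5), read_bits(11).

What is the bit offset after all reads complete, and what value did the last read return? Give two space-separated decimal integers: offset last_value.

Answer: 23 1367

Derivation:
Read 1: bits[0:2] width=2 -> value=1 (bin 01); offset now 2 = byte 0 bit 2; 22 bits remain
Read 2: bits[2:7] width=5 -> value=15 (bin 01111); offset now 7 = byte 0 bit 7; 17 bits remain
Read 3: bits[7:12] width=5 -> value=8 (bin 01000); offset now 12 = byte 1 bit 4; 12 bits remain
Read 4: bits[12:23] width=11 -> value=1367 (bin 10101010111); offset now 23 = byte 2 bit 7; 1 bits remain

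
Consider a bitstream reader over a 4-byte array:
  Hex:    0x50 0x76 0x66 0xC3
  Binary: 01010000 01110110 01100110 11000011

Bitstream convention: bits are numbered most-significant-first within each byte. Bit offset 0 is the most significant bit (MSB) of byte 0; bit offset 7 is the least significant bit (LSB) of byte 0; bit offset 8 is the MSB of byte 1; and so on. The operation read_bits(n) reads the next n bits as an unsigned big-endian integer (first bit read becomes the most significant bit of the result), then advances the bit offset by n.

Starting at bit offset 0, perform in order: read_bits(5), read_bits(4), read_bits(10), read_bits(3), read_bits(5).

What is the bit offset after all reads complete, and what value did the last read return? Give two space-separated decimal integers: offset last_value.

Answer: 27 22

Derivation:
Read 1: bits[0:5] width=5 -> value=10 (bin 01010); offset now 5 = byte 0 bit 5; 27 bits remain
Read 2: bits[5:9] width=4 -> value=0 (bin 0000); offset now 9 = byte 1 bit 1; 23 bits remain
Read 3: bits[9:19] width=10 -> value=947 (bin 1110110011); offset now 19 = byte 2 bit 3; 13 bits remain
Read 4: bits[19:22] width=3 -> value=1 (bin 001); offset now 22 = byte 2 bit 6; 10 bits remain
Read 5: bits[22:27] width=5 -> value=22 (bin 10110); offset now 27 = byte 3 bit 3; 5 bits remain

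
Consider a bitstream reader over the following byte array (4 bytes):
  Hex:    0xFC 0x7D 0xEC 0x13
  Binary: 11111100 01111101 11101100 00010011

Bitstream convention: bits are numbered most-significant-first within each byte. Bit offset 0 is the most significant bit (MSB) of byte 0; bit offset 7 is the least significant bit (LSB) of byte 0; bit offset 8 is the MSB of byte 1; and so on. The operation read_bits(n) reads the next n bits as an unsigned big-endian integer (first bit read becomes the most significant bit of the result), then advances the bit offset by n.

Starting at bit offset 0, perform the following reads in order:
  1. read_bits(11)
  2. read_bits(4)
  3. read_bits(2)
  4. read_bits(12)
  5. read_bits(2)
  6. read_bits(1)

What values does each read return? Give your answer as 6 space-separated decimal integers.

Answer: 2019 14 3 3458 1 1

Derivation:
Read 1: bits[0:11] width=11 -> value=2019 (bin 11111100011); offset now 11 = byte 1 bit 3; 21 bits remain
Read 2: bits[11:15] width=4 -> value=14 (bin 1110); offset now 15 = byte 1 bit 7; 17 bits remain
Read 3: bits[15:17] width=2 -> value=3 (bin 11); offset now 17 = byte 2 bit 1; 15 bits remain
Read 4: bits[17:29] width=12 -> value=3458 (bin 110110000010); offset now 29 = byte 3 bit 5; 3 bits remain
Read 5: bits[29:31] width=2 -> value=1 (bin 01); offset now 31 = byte 3 bit 7; 1 bits remain
Read 6: bits[31:32] width=1 -> value=1 (bin 1); offset now 32 = byte 4 bit 0; 0 bits remain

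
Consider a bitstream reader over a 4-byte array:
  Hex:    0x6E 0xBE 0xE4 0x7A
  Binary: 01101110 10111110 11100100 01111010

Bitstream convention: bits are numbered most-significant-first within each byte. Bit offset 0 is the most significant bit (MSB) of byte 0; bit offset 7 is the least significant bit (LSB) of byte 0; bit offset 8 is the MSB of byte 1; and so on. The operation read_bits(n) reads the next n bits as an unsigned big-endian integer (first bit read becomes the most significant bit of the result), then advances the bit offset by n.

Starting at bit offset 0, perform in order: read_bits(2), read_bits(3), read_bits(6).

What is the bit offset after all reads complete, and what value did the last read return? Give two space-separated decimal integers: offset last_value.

Answer: 11 53

Derivation:
Read 1: bits[0:2] width=2 -> value=1 (bin 01); offset now 2 = byte 0 bit 2; 30 bits remain
Read 2: bits[2:5] width=3 -> value=5 (bin 101); offset now 5 = byte 0 bit 5; 27 bits remain
Read 3: bits[5:11] width=6 -> value=53 (bin 110101); offset now 11 = byte 1 bit 3; 21 bits remain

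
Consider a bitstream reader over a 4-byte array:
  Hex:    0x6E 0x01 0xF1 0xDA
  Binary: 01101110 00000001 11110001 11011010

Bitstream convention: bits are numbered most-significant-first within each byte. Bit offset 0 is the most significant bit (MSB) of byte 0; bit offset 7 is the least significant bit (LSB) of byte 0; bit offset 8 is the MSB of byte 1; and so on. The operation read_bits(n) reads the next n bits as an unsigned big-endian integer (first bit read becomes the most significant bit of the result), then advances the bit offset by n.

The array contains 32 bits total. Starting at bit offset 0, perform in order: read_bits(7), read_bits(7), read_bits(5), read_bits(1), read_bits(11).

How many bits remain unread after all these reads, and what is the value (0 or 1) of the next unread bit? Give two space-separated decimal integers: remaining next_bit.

Answer: 1 0

Derivation:
Read 1: bits[0:7] width=7 -> value=55 (bin 0110111); offset now 7 = byte 0 bit 7; 25 bits remain
Read 2: bits[7:14] width=7 -> value=0 (bin 0000000); offset now 14 = byte 1 bit 6; 18 bits remain
Read 3: bits[14:19] width=5 -> value=15 (bin 01111); offset now 19 = byte 2 bit 3; 13 bits remain
Read 4: bits[19:20] width=1 -> value=1 (bin 1); offset now 20 = byte 2 bit 4; 12 bits remain
Read 5: bits[20:31] width=11 -> value=237 (bin 00011101101); offset now 31 = byte 3 bit 7; 1 bits remain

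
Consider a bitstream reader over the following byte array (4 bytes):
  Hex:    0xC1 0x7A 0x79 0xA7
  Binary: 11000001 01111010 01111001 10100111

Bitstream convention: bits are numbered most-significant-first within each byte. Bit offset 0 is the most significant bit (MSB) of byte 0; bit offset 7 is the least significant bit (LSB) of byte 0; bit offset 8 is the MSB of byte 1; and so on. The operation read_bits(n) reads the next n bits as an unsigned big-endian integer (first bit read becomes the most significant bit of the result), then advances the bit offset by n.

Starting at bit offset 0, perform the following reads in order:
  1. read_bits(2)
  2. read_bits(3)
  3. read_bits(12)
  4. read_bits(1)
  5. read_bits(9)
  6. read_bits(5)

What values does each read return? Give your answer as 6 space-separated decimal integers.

Answer: 3 0 756 1 461 7

Derivation:
Read 1: bits[0:2] width=2 -> value=3 (bin 11); offset now 2 = byte 0 bit 2; 30 bits remain
Read 2: bits[2:5] width=3 -> value=0 (bin 000); offset now 5 = byte 0 bit 5; 27 bits remain
Read 3: bits[5:17] width=12 -> value=756 (bin 001011110100); offset now 17 = byte 2 bit 1; 15 bits remain
Read 4: bits[17:18] width=1 -> value=1 (bin 1); offset now 18 = byte 2 bit 2; 14 bits remain
Read 5: bits[18:27] width=9 -> value=461 (bin 111001101); offset now 27 = byte 3 bit 3; 5 bits remain
Read 6: bits[27:32] width=5 -> value=7 (bin 00111); offset now 32 = byte 4 bit 0; 0 bits remain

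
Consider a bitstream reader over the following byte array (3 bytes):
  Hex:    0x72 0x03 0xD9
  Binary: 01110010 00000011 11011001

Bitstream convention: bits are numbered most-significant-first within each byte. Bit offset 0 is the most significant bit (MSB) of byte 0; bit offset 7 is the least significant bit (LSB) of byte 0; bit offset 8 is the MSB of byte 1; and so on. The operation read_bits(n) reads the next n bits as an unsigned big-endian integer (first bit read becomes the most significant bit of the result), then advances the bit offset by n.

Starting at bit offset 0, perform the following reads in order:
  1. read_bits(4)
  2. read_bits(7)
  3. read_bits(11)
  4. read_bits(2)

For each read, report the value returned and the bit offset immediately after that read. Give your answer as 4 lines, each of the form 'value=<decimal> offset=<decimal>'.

Answer: value=7 offset=4
value=16 offset=11
value=246 offset=22
value=1 offset=24

Derivation:
Read 1: bits[0:4] width=4 -> value=7 (bin 0111); offset now 4 = byte 0 bit 4; 20 bits remain
Read 2: bits[4:11] width=7 -> value=16 (bin 0010000); offset now 11 = byte 1 bit 3; 13 bits remain
Read 3: bits[11:22] width=11 -> value=246 (bin 00011110110); offset now 22 = byte 2 bit 6; 2 bits remain
Read 4: bits[22:24] width=2 -> value=1 (bin 01); offset now 24 = byte 3 bit 0; 0 bits remain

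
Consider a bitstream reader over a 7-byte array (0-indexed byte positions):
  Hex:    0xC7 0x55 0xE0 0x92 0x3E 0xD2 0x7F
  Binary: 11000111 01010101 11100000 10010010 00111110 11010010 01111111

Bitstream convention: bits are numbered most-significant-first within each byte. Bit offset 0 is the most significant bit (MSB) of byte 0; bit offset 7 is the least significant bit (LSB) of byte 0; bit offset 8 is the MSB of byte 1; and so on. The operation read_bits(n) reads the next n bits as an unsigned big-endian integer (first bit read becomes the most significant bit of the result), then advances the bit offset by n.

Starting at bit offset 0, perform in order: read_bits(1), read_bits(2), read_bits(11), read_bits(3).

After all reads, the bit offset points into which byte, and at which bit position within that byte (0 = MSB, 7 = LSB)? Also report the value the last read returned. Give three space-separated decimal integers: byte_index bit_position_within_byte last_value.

Read 1: bits[0:1] width=1 -> value=1 (bin 1); offset now 1 = byte 0 bit 1; 55 bits remain
Read 2: bits[1:3] width=2 -> value=2 (bin 10); offset now 3 = byte 0 bit 3; 53 bits remain
Read 3: bits[3:14] width=11 -> value=469 (bin 00111010101); offset now 14 = byte 1 bit 6; 42 bits remain
Read 4: bits[14:17] width=3 -> value=3 (bin 011); offset now 17 = byte 2 bit 1; 39 bits remain

Answer: 2 1 3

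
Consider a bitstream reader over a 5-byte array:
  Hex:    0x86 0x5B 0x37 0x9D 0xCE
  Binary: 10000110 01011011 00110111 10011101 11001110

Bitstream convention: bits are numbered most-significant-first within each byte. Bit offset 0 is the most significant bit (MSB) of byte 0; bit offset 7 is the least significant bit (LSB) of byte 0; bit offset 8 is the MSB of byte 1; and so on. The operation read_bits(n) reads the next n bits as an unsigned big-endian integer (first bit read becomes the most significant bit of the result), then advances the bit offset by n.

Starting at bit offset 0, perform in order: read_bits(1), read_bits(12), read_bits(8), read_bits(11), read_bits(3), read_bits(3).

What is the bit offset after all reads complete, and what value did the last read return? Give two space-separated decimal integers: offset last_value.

Read 1: bits[0:1] width=1 -> value=1 (bin 1); offset now 1 = byte 0 bit 1; 39 bits remain
Read 2: bits[1:13] width=12 -> value=203 (bin 000011001011); offset now 13 = byte 1 bit 5; 27 bits remain
Read 3: bits[13:21] width=8 -> value=102 (bin 01100110); offset now 21 = byte 2 bit 5; 19 bits remain
Read 4: bits[21:32] width=11 -> value=1949 (bin 11110011101); offset now 32 = byte 4 bit 0; 8 bits remain
Read 5: bits[32:35] width=3 -> value=6 (bin 110); offset now 35 = byte 4 bit 3; 5 bits remain
Read 6: bits[35:38] width=3 -> value=3 (bin 011); offset now 38 = byte 4 bit 6; 2 bits remain

Answer: 38 3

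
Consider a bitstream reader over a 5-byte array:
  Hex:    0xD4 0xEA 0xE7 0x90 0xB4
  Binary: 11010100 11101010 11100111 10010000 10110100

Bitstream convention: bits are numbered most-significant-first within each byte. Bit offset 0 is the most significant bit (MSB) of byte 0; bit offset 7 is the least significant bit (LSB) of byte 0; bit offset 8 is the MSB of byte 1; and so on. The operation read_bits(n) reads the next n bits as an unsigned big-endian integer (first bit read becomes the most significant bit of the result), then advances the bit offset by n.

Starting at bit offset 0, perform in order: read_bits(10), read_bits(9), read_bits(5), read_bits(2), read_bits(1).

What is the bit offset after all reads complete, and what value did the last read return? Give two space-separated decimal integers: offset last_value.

Answer: 27 0

Derivation:
Read 1: bits[0:10] width=10 -> value=851 (bin 1101010011); offset now 10 = byte 1 bit 2; 30 bits remain
Read 2: bits[10:19] width=9 -> value=343 (bin 101010111); offset now 19 = byte 2 bit 3; 21 bits remain
Read 3: bits[19:24] width=5 -> value=7 (bin 00111); offset now 24 = byte 3 bit 0; 16 bits remain
Read 4: bits[24:26] width=2 -> value=2 (bin 10); offset now 26 = byte 3 bit 2; 14 bits remain
Read 5: bits[26:27] width=1 -> value=0 (bin 0); offset now 27 = byte 3 bit 3; 13 bits remain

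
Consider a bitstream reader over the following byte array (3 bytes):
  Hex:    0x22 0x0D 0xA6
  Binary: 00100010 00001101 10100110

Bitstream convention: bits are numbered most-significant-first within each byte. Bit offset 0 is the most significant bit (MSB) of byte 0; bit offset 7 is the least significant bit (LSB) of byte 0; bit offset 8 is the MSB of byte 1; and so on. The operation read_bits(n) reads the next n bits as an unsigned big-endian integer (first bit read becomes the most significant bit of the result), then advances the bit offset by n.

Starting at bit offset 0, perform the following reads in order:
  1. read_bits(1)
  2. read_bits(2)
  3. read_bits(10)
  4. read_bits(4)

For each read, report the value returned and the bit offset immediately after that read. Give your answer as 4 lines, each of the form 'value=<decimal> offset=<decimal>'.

Answer: value=0 offset=1
value=1 offset=3
value=65 offset=13
value=11 offset=17

Derivation:
Read 1: bits[0:1] width=1 -> value=0 (bin 0); offset now 1 = byte 0 bit 1; 23 bits remain
Read 2: bits[1:3] width=2 -> value=1 (bin 01); offset now 3 = byte 0 bit 3; 21 bits remain
Read 3: bits[3:13] width=10 -> value=65 (bin 0001000001); offset now 13 = byte 1 bit 5; 11 bits remain
Read 4: bits[13:17] width=4 -> value=11 (bin 1011); offset now 17 = byte 2 bit 1; 7 bits remain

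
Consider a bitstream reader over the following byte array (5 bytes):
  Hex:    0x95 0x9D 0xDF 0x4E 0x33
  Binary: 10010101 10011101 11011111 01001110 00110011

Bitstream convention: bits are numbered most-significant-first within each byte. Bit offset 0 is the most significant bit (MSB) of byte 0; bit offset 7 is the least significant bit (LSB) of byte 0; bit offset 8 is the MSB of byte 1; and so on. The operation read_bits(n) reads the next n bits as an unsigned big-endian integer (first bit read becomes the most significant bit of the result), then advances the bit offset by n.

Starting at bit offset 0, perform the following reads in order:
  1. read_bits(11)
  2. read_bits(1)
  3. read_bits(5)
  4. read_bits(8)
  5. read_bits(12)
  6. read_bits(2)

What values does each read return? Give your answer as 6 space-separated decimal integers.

Answer: 1196 1 27 190 2502 1

Derivation:
Read 1: bits[0:11] width=11 -> value=1196 (bin 10010101100); offset now 11 = byte 1 bit 3; 29 bits remain
Read 2: bits[11:12] width=1 -> value=1 (bin 1); offset now 12 = byte 1 bit 4; 28 bits remain
Read 3: bits[12:17] width=5 -> value=27 (bin 11011); offset now 17 = byte 2 bit 1; 23 bits remain
Read 4: bits[17:25] width=8 -> value=190 (bin 10111110); offset now 25 = byte 3 bit 1; 15 bits remain
Read 5: bits[25:37] width=12 -> value=2502 (bin 100111000110); offset now 37 = byte 4 bit 5; 3 bits remain
Read 6: bits[37:39] width=2 -> value=1 (bin 01); offset now 39 = byte 4 bit 7; 1 bits remain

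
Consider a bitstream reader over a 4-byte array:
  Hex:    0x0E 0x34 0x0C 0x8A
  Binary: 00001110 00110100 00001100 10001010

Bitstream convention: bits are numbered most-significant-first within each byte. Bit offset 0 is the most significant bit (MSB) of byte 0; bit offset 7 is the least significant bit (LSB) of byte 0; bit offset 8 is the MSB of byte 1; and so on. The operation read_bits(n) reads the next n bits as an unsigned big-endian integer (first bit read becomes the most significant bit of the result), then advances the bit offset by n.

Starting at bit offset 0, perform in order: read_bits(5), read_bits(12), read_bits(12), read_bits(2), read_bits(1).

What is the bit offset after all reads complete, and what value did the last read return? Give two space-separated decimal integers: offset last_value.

Read 1: bits[0:5] width=5 -> value=1 (bin 00001); offset now 5 = byte 0 bit 5; 27 bits remain
Read 2: bits[5:17] width=12 -> value=3176 (bin 110001101000); offset now 17 = byte 2 bit 1; 15 bits remain
Read 3: bits[17:29] width=12 -> value=401 (bin 000110010001); offset now 29 = byte 3 bit 5; 3 bits remain
Read 4: bits[29:31] width=2 -> value=1 (bin 01); offset now 31 = byte 3 bit 7; 1 bits remain
Read 5: bits[31:32] width=1 -> value=0 (bin 0); offset now 32 = byte 4 bit 0; 0 bits remain

Answer: 32 0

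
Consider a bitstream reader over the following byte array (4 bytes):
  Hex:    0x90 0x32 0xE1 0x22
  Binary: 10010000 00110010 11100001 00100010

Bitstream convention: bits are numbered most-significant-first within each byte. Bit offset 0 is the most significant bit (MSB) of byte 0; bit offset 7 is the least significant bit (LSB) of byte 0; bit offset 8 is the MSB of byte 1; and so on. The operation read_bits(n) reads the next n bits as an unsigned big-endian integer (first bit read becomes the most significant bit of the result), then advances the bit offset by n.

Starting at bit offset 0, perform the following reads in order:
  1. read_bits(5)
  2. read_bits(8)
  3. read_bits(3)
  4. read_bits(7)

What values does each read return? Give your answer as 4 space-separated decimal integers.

Answer: 18 6 2 112

Derivation:
Read 1: bits[0:5] width=5 -> value=18 (bin 10010); offset now 5 = byte 0 bit 5; 27 bits remain
Read 2: bits[5:13] width=8 -> value=6 (bin 00000110); offset now 13 = byte 1 bit 5; 19 bits remain
Read 3: bits[13:16] width=3 -> value=2 (bin 010); offset now 16 = byte 2 bit 0; 16 bits remain
Read 4: bits[16:23] width=7 -> value=112 (bin 1110000); offset now 23 = byte 2 bit 7; 9 bits remain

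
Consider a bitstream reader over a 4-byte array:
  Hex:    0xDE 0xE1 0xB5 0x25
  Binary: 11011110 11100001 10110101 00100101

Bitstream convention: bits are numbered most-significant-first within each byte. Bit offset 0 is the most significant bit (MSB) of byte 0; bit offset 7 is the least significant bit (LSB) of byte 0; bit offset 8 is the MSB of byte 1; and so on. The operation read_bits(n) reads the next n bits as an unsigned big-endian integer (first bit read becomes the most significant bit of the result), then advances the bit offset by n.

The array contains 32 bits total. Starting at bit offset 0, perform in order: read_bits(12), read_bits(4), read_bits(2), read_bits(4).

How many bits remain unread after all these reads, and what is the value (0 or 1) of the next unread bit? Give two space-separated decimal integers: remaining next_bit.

Read 1: bits[0:12] width=12 -> value=3566 (bin 110111101110); offset now 12 = byte 1 bit 4; 20 bits remain
Read 2: bits[12:16] width=4 -> value=1 (bin 0001); offset now 16 = byte 2 bit 0; 16 bits remain
Read 3: bits[16:18] width=2 -> value=2 (bin 10); offset now 18 = byte 2 bit 2; 14 bits remain
Read 4: bits[18:22] width=4 -> value=13 (bin 1101); offset now 22 = byte 2 bit 6; 10 bits remain

Answer: 10 0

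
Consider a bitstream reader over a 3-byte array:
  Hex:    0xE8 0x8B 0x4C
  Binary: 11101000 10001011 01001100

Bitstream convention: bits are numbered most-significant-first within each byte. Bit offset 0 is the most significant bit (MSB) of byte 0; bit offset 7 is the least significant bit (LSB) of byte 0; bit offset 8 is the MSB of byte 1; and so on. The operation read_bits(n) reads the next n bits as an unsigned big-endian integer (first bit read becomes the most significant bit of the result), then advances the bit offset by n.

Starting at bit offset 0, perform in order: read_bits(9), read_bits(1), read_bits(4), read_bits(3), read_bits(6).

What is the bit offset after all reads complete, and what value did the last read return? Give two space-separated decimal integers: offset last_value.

Read 1: bits[0:9] width=9 -> value=465 (bin 111010001); offset now 9 = byte 1 bit 1; 15 bits remain
Read 2: bits[9:10] width=1 -> value=0 (bin 0); offset now 10 = byte 1 bit 2; 14 bits remain
Read 3: bits[10:14] width=4 -> value=2 (bin 0010); offset now 14 = byte 1 bit 6; 10 bits remain
Read 4: bits[14:17] width=3 -> value=6 (bin 110); offset now 17 = byte 2 bit 1; 7 bits remain
Read 5: bits[17:23] width=6 -> value=38 (bin 100110); offset now 23 = byte 2 bit 7; 1 bits remain

Answer: 23 38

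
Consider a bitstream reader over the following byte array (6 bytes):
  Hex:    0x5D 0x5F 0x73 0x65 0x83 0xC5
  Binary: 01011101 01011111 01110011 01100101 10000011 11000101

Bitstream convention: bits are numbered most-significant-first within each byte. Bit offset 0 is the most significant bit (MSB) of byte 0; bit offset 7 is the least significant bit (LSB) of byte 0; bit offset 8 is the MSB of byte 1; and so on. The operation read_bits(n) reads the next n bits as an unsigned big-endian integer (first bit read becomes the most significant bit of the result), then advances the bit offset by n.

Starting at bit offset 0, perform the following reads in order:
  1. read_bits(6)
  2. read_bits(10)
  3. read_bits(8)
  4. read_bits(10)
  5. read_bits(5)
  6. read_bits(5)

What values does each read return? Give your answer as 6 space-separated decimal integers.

Read 1: bits[0:6] width=6 -> value=23 (bin 010111); offset now 6 = byte 0 bit 6; 42 bits remain
Read 2: bits[6:16] width=10 -> value=351 (bin 0101011111); offset now 16 = byte 2 bit 0; 32 bits remain
Read 3: bits[16:24] width=8 -> value=115 (bin 01110011); offset now 24 = byte 3 bit 0; 24 bits remain
Read 4: bits[24:34] width=10 -> value=406 (bin 0110010110); offset now 34 = byte 4 bit 2; 14 bits remain
Read 5: bits[34:39] width=5 -> value=1 (bin 00001); offset now 39 = byte 4 bit 7; 9 bits remain
Read 6: bits[39:44] width=5 -> value=28 (bin 11100); offset now 44 = byte 5 bit 4; 4 bits remain

Answer: 23 351 115 406 1 28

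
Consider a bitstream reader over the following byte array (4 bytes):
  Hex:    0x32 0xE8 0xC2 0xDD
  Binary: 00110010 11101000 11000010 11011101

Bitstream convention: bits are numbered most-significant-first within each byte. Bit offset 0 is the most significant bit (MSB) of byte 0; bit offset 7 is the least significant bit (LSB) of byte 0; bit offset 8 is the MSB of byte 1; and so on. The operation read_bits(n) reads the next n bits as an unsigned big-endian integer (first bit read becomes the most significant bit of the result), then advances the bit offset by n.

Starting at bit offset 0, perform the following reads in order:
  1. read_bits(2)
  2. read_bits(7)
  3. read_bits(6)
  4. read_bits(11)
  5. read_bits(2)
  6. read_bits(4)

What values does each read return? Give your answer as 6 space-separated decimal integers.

Answer: 0 101 52 779 1 13

Derivation:
Read 1: bits[0:2] width=2 -> value=0 (bin 00); offset now 2 = byte 0 bit 2; 30 bits remain
Read 2: bits[2:9] width=7 -> value=101 (bin 1100101); offset now 9 = byte 1 bit 1; 23 bits remain
Read 3: bits[9:15] width=6 -> value=52 (bin 110100); offset now 15 = byte 1 bit 7; 17 bits remain
Read 4: bits[15:26] width=11 -> value=779 (bin 01100001011); offset now 26 = byte 3 bit 2; 6 bits remain
Read 5: bits[26:28] width=2 -> value=1 (bin 01); offset now 28 = byte 3 bit 4; 4 bits remain
Read 6: bits[28:32] width=4 -> value=13 (bin 1101); offset now 32 = byte 4 bit 0; 0 bits remain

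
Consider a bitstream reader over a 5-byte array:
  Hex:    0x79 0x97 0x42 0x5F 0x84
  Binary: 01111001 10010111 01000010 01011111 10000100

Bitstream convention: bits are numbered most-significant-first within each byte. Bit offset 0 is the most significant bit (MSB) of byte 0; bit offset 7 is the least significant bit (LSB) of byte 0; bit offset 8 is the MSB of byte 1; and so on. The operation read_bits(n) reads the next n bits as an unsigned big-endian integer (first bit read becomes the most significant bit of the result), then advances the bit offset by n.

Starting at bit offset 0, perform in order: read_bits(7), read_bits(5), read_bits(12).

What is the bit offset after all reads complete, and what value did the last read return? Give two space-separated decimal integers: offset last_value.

Read 1: bits[0:7] width=7 -> value=60 (bin 0111100); offset now 7 = byte 0 bit 7; 33 bits remain
Read 2: bits[7:12] width=5 -> value=25 (bin 11001); offset now 12 = byte 1 bit 4; 28 bits remain
Read 3: bits[12:24] width=12 -> value=1858 (bin 011101000010); offset now 24 = byte 3 bit 0; 16 bits remain

Answer: 24 1858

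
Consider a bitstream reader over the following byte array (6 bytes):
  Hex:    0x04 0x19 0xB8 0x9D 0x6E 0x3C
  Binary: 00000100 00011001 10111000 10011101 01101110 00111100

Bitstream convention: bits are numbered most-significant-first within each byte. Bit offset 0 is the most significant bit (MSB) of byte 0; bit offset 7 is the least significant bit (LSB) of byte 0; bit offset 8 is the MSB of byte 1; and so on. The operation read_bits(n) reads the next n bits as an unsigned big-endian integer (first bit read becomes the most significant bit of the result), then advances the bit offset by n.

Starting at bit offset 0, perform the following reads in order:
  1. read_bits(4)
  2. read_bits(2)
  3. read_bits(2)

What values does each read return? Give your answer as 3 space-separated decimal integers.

Answer: 0 1 0

Derivation:
Read 1: bits[0:4] width=4 -> value=0 (bin 0000); offset now 4 = byte 0 bit 4; 44 bits remain
Read 2: bits[4:6] width=2 -> value=1 (bin 01); offset now 6 = byte 0 bit 6; 42 bits remain
Read 3: bits[6:8] width=2 -> value=0 (bin 00); offset now 8 = byte 1 bit 0; 40 bits remain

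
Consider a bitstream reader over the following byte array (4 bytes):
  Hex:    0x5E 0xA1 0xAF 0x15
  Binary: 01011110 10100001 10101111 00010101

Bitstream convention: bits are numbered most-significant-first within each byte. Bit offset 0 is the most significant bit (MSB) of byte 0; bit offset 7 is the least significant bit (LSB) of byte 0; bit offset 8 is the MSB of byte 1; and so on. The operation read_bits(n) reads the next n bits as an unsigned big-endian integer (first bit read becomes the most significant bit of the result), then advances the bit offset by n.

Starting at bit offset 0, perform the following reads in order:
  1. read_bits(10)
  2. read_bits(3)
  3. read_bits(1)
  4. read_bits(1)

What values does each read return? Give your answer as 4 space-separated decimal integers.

Read 1: bits[0:10] width=10 -> value=378 (bin 0101111010); offset now 10 = byte 1 bit 2; 22 bits remain
Read 2: bits[10:13] width=3 -> value=4 (bin 100); offset now 13 = byte 1 bit 5; 19 bits remain
Read 3: bits[13:14] width=1 -> value=0 (bin 0); offset now 14 = byte 1 bit 6; 18 bits remain
Read 4: bits[14:15] width=1 -> value=0 (bin 0); offset now 15 = byte 1 bit 7; 17 bits remain

Answer: 378 4 0 0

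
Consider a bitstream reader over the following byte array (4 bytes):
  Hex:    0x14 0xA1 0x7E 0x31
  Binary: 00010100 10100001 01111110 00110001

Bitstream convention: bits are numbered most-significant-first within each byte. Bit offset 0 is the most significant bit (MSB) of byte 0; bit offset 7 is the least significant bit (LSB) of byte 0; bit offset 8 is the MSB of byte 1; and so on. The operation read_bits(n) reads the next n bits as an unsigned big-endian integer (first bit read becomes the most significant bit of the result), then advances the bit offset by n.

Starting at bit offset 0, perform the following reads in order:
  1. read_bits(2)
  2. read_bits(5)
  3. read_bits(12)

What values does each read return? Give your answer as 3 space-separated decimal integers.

Read 1: bits[0:2] width=2 -> value=0 (bin 00); offset now 2 = byte 0 bit 2; 30 bits remain
Read 2: bits[2:7] width=5 -> value=10 (bin 01010); offset now 7 = byte 0 bit 7; 25 bits remain
Read 3: bits[7:19] width=12 -> value=1291 (bin 010100001011); offset now 19 = byte 2 bit 3; 13 bits remain

Answer: 0 10 1291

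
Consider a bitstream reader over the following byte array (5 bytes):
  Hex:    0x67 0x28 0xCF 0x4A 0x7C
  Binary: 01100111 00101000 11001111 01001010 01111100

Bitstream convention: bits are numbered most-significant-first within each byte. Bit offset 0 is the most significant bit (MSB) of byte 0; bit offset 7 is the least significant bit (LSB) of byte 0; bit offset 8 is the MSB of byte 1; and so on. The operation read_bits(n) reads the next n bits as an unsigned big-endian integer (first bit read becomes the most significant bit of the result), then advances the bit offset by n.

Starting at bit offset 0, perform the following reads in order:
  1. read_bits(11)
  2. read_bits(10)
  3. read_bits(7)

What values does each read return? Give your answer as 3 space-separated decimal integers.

Read 1: bits[0:11] width=11 -> value=825 (bin 01100111001); offset now 11 = byte 1 bit 3; 29 bits remain
Read 2: bits[11:21] width=10 -> value=281 (bin 0100011001); offset now 21 = byte 2 bit 5; 19 bits remain
Read 3: bits[21:28] width=7 -> value=116 (bin 1110100); offset now 28 = byte 3 bit 4; 12 bits remain

Answer: 825 281 116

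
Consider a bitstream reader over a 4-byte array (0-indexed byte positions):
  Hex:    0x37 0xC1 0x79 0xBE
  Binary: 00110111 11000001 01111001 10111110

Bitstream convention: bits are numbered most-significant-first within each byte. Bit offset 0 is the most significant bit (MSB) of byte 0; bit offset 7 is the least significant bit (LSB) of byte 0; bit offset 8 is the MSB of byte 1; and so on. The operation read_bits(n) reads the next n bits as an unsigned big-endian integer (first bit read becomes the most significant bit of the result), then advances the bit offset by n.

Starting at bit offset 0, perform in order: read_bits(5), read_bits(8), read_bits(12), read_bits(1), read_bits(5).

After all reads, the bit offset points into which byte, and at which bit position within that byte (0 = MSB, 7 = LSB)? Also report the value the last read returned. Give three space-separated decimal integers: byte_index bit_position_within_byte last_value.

Answer: 3 7 31

Derivation:
Read 1: bits[0:5] width=5 -> value=6 (bin 00110); offset now 5 = byte 0 bit 5; 27 bits remain
Read 2: bits[5:13] width=8 -> value=248 (bin 11111000); offset now 13 = byte 1 bit 5; 19 bits remain
Read 3: bits[13:25] width=12 -> value=755 (bin 001011110011); offset now 25 = byte 3 bit 1; 7 bits remain
Read 4: bits[25:26] width=1 -> value=0 (bin 0); offset now 26 = byte 3 bit 2; 6 bits remain
Read 5: bits[26:31] width=5 -> value=31 (bin 11111); offset now 31 = byte 3 bit 7; 1 bits remain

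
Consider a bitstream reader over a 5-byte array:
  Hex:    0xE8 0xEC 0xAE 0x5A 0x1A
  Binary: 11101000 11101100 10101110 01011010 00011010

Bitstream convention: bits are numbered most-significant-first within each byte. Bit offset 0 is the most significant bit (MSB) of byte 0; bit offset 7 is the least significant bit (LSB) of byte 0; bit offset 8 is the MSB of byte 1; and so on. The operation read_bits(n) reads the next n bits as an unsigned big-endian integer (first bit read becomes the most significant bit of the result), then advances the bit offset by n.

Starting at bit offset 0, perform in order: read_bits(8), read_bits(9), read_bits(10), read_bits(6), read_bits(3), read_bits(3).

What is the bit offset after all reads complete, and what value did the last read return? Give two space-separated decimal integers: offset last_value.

Answer: 39 5

Derivation:
Read 1: bits[0:8] width=8 -> value=232 (bin 11101000); offset now 8 = byte 1 bit 0; 32 bits remain
Read 2: bits[8:17] width=9 -> value=473 (bin 111011001); offset now 17 = byte 2 bit 1; 23 bits remain
Read 3: bits[17:27] width=10 -> value=370 (bin 0101110010); offset now 27 = byte 3 bit 3; 13 bits remain
Read 4: bits[27:33] width=6 -> value=52 (bin 110100); offset now 33 = byte 4 bit 1; 7 bits remain
Read 5: bits[33:36] width=3 -> value=1 (bin 001); offset now 36 = byte 4 bit 4; 4 bits remain
Read 6: bits[36:39] width=3 -> value=5 (bin 101); offset now 39 = byte 4 bit 7; 1 bits remain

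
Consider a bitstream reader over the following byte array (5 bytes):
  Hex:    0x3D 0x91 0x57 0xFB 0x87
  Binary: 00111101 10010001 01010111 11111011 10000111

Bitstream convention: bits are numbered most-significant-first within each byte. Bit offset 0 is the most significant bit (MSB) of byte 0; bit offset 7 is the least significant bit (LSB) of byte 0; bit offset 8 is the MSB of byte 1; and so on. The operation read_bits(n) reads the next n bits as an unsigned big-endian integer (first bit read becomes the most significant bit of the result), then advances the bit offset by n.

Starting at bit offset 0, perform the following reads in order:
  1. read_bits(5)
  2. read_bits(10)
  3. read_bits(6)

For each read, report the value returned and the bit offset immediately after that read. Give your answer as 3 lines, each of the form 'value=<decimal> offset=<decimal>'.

Read 1: bits[0:5] width=5 -> value=7 (bin 00111); offset now 5 = byte 0 bit 5; 35 bits remain
Read 2: bits[5:15] width=10 -> value=712 (bin 1011001000); offset now 15 = byte 1 bit 7; 25 bits remain
Read 3: bits[15:21] width=6 -> value=42 (bin 101010); offset now 21 = byte 2 bit 5; 19 bits remain

Answer: value=7 offset=5
value=712 offset=15
value=42 offset=21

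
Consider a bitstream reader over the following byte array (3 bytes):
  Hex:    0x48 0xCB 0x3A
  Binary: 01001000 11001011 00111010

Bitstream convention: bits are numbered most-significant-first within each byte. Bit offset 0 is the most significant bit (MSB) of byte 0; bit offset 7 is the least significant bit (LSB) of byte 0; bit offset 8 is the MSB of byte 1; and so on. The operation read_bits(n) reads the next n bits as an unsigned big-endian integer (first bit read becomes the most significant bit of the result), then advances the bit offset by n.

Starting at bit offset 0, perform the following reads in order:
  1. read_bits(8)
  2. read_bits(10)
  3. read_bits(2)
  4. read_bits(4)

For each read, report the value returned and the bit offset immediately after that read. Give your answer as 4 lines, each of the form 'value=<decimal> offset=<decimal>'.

Read 1: bits[0:8] width=8 -> value=72 (bin 01001000); offset now 8 = byte 1 bit 0; 16 bits remain
Read 2: bits[8:18] width=10 -> value=812 (bin 1100101100); offset now 18 = byte 2 bit 2; 6 bits remain
Read 3: bits[18:20] width=2 -> value=3 (bin 11); offset now 20 = byte 2 bit 4; 4 bits remain
Read 4: bits[20:24] width=4 -> value=10 (bin 1010); offset now 24 = byte 3 bit 0; 0 bits remain

Answer: value=72 offset=8
value=812 offset=18
value=3 offset=20
value=10 offset=24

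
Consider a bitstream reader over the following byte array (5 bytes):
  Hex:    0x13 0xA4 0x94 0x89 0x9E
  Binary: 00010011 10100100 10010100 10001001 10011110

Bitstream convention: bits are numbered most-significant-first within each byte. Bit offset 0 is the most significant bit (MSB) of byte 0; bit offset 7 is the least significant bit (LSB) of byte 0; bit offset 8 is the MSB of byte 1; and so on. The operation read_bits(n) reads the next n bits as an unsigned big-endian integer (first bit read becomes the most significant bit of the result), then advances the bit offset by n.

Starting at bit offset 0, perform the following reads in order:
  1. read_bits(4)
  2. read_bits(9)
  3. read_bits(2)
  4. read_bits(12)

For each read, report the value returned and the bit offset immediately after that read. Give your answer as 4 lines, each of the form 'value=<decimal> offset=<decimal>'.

Answer: value=1 offset=4
value=116 offset=13
value=2 offset=15
value=1188 offset=27

Derivation:
Read 1: bits[0:4] width=4 -> value=1 (bin 0001); offset now 4 = byte 0 bit 4; 36 bits remain
Read 2: bits[4:13] width=9 -> value=116 (bin 001110100); offset now 13 = byte 1 bit 5; 27 bits remain
Read 3: bits[13:15] width=2 -> value=2 (bin 10); offset now 15 = byte 1 bit 7; 25 bits remain
Read 4: bits[15:27] width=12 -> value=1188 (bin 010010100100); offset now 27 = byte 3 bit 3; 13 bits remain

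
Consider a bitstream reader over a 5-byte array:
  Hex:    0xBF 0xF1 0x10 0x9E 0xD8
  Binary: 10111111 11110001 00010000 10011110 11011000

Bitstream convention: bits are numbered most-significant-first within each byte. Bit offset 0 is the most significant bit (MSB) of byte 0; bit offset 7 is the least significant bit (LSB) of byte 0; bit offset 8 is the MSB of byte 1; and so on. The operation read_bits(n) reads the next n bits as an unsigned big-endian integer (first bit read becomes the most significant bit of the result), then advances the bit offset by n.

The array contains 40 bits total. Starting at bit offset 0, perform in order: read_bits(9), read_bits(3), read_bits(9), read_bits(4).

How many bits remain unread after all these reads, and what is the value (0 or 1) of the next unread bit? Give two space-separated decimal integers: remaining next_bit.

Read 1: bits[0:9] width=9 -> value=383 (bin 101111111); offset now 9 = byte 1 bit 1; 31 bits remain
Read 2: bits[9:12] width=3 -> value=7 (bin 111); offset now 12 = byte 1 bit 4; 28 bits remain
Read 3: bits[12:21] width=9 -> value=34 (bin 000100010); offset now 21 = byte 2 bit 5; 19 bits remain
Read 4: bits[21:25] width=4 -> value=1 (bin 0001); offset now 25 = byte 3 bit 1; 15 bits remain

Answer: 15 0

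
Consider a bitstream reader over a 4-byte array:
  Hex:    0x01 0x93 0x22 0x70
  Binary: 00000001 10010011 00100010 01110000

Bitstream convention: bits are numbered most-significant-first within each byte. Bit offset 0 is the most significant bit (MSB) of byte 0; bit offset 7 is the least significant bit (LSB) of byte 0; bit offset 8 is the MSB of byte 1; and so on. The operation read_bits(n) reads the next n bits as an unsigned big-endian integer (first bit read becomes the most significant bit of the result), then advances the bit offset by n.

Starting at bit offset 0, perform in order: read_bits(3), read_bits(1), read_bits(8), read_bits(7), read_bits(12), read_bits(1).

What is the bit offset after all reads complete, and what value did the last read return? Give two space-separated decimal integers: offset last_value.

Read 1: bits[0:3] width=3 -> value=0 (bin 000); offset now 3 = byte 0 bit 3; 29 bits remain
Read 2: bits[3:4] width=1 -> value=0 (bin 0); offset now 4 = byte 0 bit 4; 28 bits remain
Read 3: bits[4:12] width=8 -> value=25 (bin 00011001); offset now 12 = byte 1 bit 4; 20 bits remain
Read 4: bits[12:19] width=7 -> value=25 (bin 0011001); offset now 19 = byte 2 bit 3; 13 bits remain
Read 5: bits[19:31] width=12 -> value=312 (bin 000100111000); offset now 31 = byte 3 bit 7; 1 bits remain
Read 6: bits[31:32] width=1 -> value=0 (bin 0); offset now 32 = byte 4 bit 0; 0 bits remain

Answer: 32 0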